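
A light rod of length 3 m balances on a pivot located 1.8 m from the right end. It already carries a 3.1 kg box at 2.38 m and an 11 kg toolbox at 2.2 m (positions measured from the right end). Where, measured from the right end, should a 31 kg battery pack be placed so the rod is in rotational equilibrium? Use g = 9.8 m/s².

x ≈ 1.6 m from the right end

Take moments about the pivot (at 1.8 m from the right end).
Box: 3.1 × 9.8 = 30.38 N down at 2.38 m → arm 0.58 m, τ = 30.38 × 0.58 = 17.62 N·m counterclockwise.
Toolbox: 11 × 9.8 = 107.8 N down at 2.2 m → arm 0.4 m, τ = 107.8 × 0.4 = 43.12 N·m counterclockwise.
Net moment of existing loads = 60.74 N·m counterclockwise.
The battery pack weighs 31 × 9.8 = 303.8 N and must supply an equal clockwise moment, so its lever arm about the pivot is 60.74 / 303.8 = 0.2 m.
That puts it at 1.8 − 0.2 = 1.6 m from the right end.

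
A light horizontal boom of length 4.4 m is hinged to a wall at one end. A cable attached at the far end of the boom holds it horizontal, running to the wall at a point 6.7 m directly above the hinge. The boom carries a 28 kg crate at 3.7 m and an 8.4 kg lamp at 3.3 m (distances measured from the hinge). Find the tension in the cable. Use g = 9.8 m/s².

T ≈ 350 N

About the hinge:
Crate: 28 × 9.8 = 274.4 N down at 3.7 m → arm 3.7 m, τ = 274.4 × 3.7 = 1015 N·m clockwise.
Lamp: 8.4 × 9.8 = 82.32 N down at 3.3 m → arm 3.3 m, τ = 82.32 × 3.3 = 271.7 N·m clockwise.
Total clockwise load moment = 1287 N·m.
The cable tension T acts at 4.4 m; only its component perpendicular to the boom, T sinθ, produces torque. sinθ = h/√(h²+d²) = 6.7/√(6.7²+4.4²) = 0.8359.
Στ = 0 ⇒ T × 4.4 × 0.8359 = 1287 ⇒ T = 1287 / 3.678 = 350 N.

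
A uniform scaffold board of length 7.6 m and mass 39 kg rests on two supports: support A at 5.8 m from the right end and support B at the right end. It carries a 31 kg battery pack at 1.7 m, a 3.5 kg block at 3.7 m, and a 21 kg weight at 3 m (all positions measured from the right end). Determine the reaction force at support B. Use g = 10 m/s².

Choose support A as the axis so its reaction then has zero moment arm.
Beam weight: 39 × 10 = 390 N down at 3.8 m → arm 2 m, τ = 390 × 2 = 780 N·m clockwise.
Battery pack: 31 × 10 = 310 N down at 1.7 m → arm 4.1 m, τ = 310 × 4.1 = 1271 N·m clockwise.
Block: 3.5 × 10 = 35 N down at 3.7 m → arm 2.1 m, τ = 35 × 2.1 = 73.5 N·m clockwise.
Weight: 21 × 10 = 210 N down at 3 m → arm 2.8 m, τ = 210 × 2.8 = 588 N·m clockwise.
Net load moment about support A = 2712 N·m clockwise.
Reaction R at support B is upward at 0 m, arm 5.8 m → moment R × 5.8 counterclockwise.
Balancing moments: R × 5.8 = 2712, giving R = 468 N.

R_B ≈ 468 N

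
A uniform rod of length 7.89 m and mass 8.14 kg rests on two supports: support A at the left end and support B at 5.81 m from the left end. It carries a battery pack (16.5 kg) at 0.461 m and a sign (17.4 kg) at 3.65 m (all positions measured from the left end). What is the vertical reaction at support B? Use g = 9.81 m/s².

R_B ≈ 174 N

Sum moments about support A (its reaction then has zero moment arm).
Beam weight: 8.14 × 9.81 = 79.85 N down at 3.945 m → arm 3.945 m, τ = 79.85 × 3.945 = 315 N·m clockwise.
Battery pack: 16.5 × 9.81 = 161.9 N down at 0.461 m → arm 0.461 m, τ = 161.9 × 0.461 = 74.64 N·m clockwise.
Sign: 17.4 × 9.81 = 170.7 N down at 3.65 m → arm 3.65 m, τ = 170.7 × 3.65 = 623.1 N·m clockwise.
Net load moment about support A = 1013 N·m clockwise.
Reaction R at support B is upward at 5.81 m, arm 5.81 m → moment R × 5.81 counterclockwise.
Balancing moments: R × 5.81 = 1013, giving R = 174 N.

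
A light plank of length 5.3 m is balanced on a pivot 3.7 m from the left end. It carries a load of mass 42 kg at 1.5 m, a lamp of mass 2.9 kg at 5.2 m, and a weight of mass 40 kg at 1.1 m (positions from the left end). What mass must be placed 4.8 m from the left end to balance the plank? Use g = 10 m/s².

m ≈ 175 kg

Take moments about the pivot (at 3.7 m from the left end).
Load: 42 × 10 = 420 N down at 1.5 m → arm 2.2 m, τ = 420 × 2.2 = 924 N·m counterclockwise.
Lamp: 2.9 × 10 = 29 N down at 5.2 m → arm 1.5 m, τ = 29 × 1.5 = 43.5 N·m clockwise.
Weight: 40 × 10 = 400 N down at 1.1 m → arm 2.6 m, τ = 400 × 2.6 = 1040 N·m counterclockwise.
Net moment of known loads = 1920 N·m counterclockwise.
An unknown mass m at 4.8 m has arm 1.1 m; its moment is m·g·1.1 clockwise.
Setting net torque to zero: m × 10 × 1.1 = 1920 → m = 1920 / (10 × 1.1) = 175 kg.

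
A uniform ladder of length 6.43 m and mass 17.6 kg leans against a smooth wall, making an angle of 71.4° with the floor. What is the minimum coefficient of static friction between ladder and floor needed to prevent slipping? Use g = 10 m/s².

Take moments about the foot of the ladder.
Ladder weight 17.6×10 = 176 N acts at 3.215 m along the ladder; its horizontal arm is 3.215·cos71.4° = 1.025 m → τ = 180.4 N·m clockwise.
Wall normal N acts horizontally at the top; its moment arm is the height L sinθ = 6.43·sin71.4° = 6.094 m, counterclockwise.
For rotational equilibrium, N × 6.094 = 180.4, so N = 29.6 N.
ΣFx = 0 ⇒ f = N_wall = 29.6 N. ΣFy = 0 ⇒ N_floor = 176 N.
μ_min = f / N_floor = 29.6 / 176 = 0.168.

μ_min ≈ 0.168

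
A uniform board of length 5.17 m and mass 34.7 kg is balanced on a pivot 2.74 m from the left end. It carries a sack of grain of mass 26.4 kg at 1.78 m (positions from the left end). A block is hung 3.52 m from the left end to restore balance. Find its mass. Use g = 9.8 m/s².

Sum moments about the pivot (at 2.74 m from the left end) (the support reaction has zero arm there).
Beam weight: 34.7 × 9.8 = 340.1 N down at 2.585 m → arm 0.155 m, τ = 340.1 × 0.155 = 52.72 N·m counterclockwise.
Sack of grain: 26.4 × 9.8 = 258.7 N down at 1.78 m → arm 0.96 m, τ = 258.7 × 0.96 = 248.4 N·m counterclockwise.
Net moment of known loads = 301.1 N·m counterclockwise.
An unknown mass m at 3.52 m has arm 0.78 m; its moment is m·g·0.78 clockwise.
For rotational equilibrium, m × 9.8 × 0.78 = 301.1, so m = 301.1 / (9.8 × 0.78) = 39.4 kg.

m ≈ 39.4 kg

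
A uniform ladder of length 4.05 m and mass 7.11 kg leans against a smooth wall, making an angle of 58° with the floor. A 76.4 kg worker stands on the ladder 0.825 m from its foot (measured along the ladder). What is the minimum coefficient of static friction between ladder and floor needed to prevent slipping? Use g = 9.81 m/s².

Sum moments about the foot of the ladder (the floor normal and friction both act there and drop out).
Ladder weight 7.11×9.81 = 69.75 N acts at 2.025 m along the ladder; its horizontal arm is 2.025·cos58° = 1.073 m → τ = 74.84 N·m clockwise.
Worker: 76.4×9.81 = 749.5 N at 0.825 m → arm 0.4372 m → τ = 327.7 N·m clockwise.
Wall normal N acts horizontally at the top; its moment arm is the height L sinθ = 4.05·sin58° = 3.435 m, counterclockwise.
For rotational equilibrium, N × 3.435 = 402.5, so N = 117.2 N.
ΣFx = 0 ⇒ f = N_wall = 117.2 N. ΣFy = 0 ⇒ N_floor = 819.2 N.
μ_min = f / N_floor = 117.2 / 819.2 = 0.143.

μ_min ≈ 0.143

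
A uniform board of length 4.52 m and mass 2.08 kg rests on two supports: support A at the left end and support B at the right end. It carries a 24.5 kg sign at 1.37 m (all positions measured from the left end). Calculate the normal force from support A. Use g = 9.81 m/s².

Choose support B as the axis so its reaction then has zero moment arm.
Beam weight: 2.08 × 9.81 = 20.4 N down at 2.26 m → arm 2.26 m, τ = 20.4 × 2.26 = 46.1 N·m counterclockwise.
Sign: 24.5 × 9.81 = 240.3 N down at 1.37 m → arm 3.15 m, τ = 240.3 × 3.15 = 756.9 N·m counterclockwise.
Net load moment about support B = 803 N·m counterclockwise.
Reaction R at support A is upward at 0 m, arm 4.52 m → moment R × 4.52 clockwise.
For rotational equilibrium, R × 4.52 = 803, so R = 178 N.

R_A ≈ 178 N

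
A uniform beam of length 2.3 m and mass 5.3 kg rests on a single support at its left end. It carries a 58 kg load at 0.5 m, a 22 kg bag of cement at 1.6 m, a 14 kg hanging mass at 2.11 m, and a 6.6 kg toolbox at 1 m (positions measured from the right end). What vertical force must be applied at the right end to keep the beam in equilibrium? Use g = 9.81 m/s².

F ≈ 585 N

Choose the left end as the axis so the unknown pivot reaction has zero arm there.
Beam weight: 5.3 × 9.81 = 51.99 N down at 1.15 m → arm 1.15 m, τ = 51.99 × 1.15 = 59.79 N·m clockwise.
Load: 58 × 9.81 = 569 N down at 0.5 m → arm 1.8 m, τ = 569 × 1.8 = 1024 N·m clockwise.
Bag of cement: 22 × 9.81 = 215.8 N down at 1.6 m → arm 0.7 m, τ = 215.8 × 0.7 = 151.1 N·m clockwise.
Hanging mass: 14 × 9.81 = 137.3 N down at 2.11 m → arm 0.19 m, τ = 137.3 × 0.19 = 26.09 N·m clockwise.
Toolbox: 6.6 × 9.81 = 64.75 N down at 1 m → arm 1.3 m, τ = 64.75 × 1.3 = 84.17 N·m clockwise.
Net moment of the loads = 1345 N·m clockwise.
The upward force F acts at the right end, arm 2.3 m, giving F × 2.3 counterclockwise.
Setting net torque to zero: F × 2.3 = 1345 → F = 1345 / 2.3 = 585 N.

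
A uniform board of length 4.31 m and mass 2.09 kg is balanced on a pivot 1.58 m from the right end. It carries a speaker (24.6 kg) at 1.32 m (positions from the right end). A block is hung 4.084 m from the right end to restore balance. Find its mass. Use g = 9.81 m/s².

Choose the pivot (at 1.58 m from the right end) as the axis so the support reaction has zero arm there.
Beam weight: 2.09 × 9.81 = 20.5 N down at 2.155 m → arm 0.575 m, τ = 20.5 × 0.575 = 11.79 N·m counterclockwise.
Speaker: 24.6 × 9.81 = 241.3 N down at 1.32 m → arm 0.26 m, τ = 241.3 × 0.26 = 62.74 N·m clockwise.
Net moment of known loads = 50.95 N·m clockwise.
An unknown mass m at 4.084 m has arm 2.504 m; its moment is m·g·2.504 counterclockwise.
For rotational equilibrium, m × 9.81 × 2.504 = 50.95, so m = 50.95 / (9.81 × 2.504) = 2.07 kg.

m ≈ 2.07 kg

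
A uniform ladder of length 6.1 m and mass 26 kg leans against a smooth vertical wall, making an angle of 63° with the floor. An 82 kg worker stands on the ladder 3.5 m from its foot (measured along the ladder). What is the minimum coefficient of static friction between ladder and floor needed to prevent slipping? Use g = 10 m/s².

μ_min ≈ 0.283

Taking torques about the foot of the ladder:
Ladder weight 26×10 = 260 N acts at 3.05 m along the ladder; its horizontal arm is 3.05·cos63° = 1.385 m → τ = 360.1 N·m clockwise.
Worker: 82×10 = 820 N at 3.5 m → arm 1.589 m → τ = 1303 N·m clockwise.
Wall normal N acts horizontally at the top; its moment arm is the height L sinθ = 6.1·sin63° = 5.435 m, counterclockwise.
For rotational equilibrium, N × 5.435 = 1663, so N = 306 N.
ΣFx = 0 ⇒ f = N_wall = 306 N. ΣFy = 0 ⇒ N_floor = 1080 N.
μ_min = f / N_floor = 306 / 1080 = 0.283.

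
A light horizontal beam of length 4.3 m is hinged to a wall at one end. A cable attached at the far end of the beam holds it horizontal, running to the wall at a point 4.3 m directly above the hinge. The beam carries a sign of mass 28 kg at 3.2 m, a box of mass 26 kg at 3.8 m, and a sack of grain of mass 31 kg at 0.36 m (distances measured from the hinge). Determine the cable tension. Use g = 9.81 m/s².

Take moments about the hinge.
Sign: 28 × 9.81 = 274.7 N down at 3.2 m → arm 3.2 m, τ = 274.7 × 3.2 = 879 N·m clockwise.
Box: 26 × 9.81 = 255.1 N down at 3.8 m → arm 3.8 m, τ = 255.1 × 3.8 = 969.4 N·m clockwise.
Sack of grain: 31 × 9.81 = 304.1 N down at 0.36 m → arm 0.36 m, τ = 304.1 × 0.36 = 109.5 N·m clockwise.
Total clockwise load moment = 1958 N·m.
The cable tension T acts at 4.3 m; only its component perpendicular to the beam, T sinθ, produces torque. sinθ = h/√(h²+d²) = 4.3/√(4.3²+4.3²) = 0.7071.
Setting net torque to zero: T × 4.3 × 0.7071 = 1958 → T = 1958 / 3.041 = 644 N.

T ≈ 644 N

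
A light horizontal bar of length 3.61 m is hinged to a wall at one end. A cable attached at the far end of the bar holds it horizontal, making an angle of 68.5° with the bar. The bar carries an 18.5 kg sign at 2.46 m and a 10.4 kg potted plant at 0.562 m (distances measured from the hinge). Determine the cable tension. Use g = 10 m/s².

Taking torques about the hinge:
Sign: 18.5 × 10 = 185 N down at 2.46 m → arm 2.46 m, τ = 185 × 2.46 = 455.1 N·m clockwise.
Potted plant: 10.4 × 10 = 104 N down at 0.562 m → arm 0.562 m, τ = 104 × 0.562 = 58.45 N·m clockwise.
Total clockwise load moment = 513.6 N·m.
The cable tension T acts at 3.61 m; only its component perpendicular to the bar, T sinθ, produces torque. sin 68.5° = 0.9304.
Στ = 0 ⇒ T × 3.61 × 0.9304 = 513.6 ⇒ T = 513.6 / 3.359 = 153 N.

T ≈ 153 N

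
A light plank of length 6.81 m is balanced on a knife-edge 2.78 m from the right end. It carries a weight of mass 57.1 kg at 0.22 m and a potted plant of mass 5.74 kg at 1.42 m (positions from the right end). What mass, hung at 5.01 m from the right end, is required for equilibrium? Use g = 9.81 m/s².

Take moments about the knife-edge (at 2.78 m from the right end).
Weight: 57.1 × 9.81 = 560.2 N down at 0.22 m → arm 2.56 m, τ = 560.2 × 2.56 = 1434 N·m clockwise.
Potted plant: 5.74 × 9.81 = 56.31 N down at 1.42 m → arm 1.36 m, τ = 56.31 × 1.36 = 76.58 N·m clockwise.
Net moment of known loads = 1511 N·m clockwise.
An unknown mass m at 5.01 m has arm 2.23 m; its moment is m·g·2.23 counterclockwise.
For rotational equilibrium, m × 9.81 × 2.23 = 1511, so m = 1511 / (9.81 × 2.23) = 69.1 kg.

m ≈ 69.1 kg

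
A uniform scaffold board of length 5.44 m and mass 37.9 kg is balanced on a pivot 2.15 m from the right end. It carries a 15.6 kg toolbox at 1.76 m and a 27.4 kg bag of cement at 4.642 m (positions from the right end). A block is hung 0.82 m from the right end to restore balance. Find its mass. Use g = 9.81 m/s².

Choose the pivot (at 2.15 m from the right end) as the axis so the support reaction has zero arm there.
Beam weight: 37.9 × 9.81 = 371.8 N down at 2.72 m → arm 0.57 m, τ = 371.8 × 0.57 = 211.9 N·m counterclockwise.
Toolbox: 15.6 × 9.81 = 153 N down at 1.76 m → arm 0.39 m, τ = 153 × 0.39 = 59.67 N·m clockwise.
Bag of cement: 27.4 × 9.81 = 268.8 N down at 4.642 m → arm 2.492 m, τ = 268.8 × 2.492 = 669.8 N·m counterclockwise.
Net moment of known loads = 822 N·m counterclockwise.
An unknown mass m at 0.82 m has arm 1.33 m; its moment is m·g·1.33 clockwise.
Balancing moments: m × 9.81 × 1.33 = 822, giving m = 822 / (9.81 × 1.33) = 63 kg.

m ≈ 63 kg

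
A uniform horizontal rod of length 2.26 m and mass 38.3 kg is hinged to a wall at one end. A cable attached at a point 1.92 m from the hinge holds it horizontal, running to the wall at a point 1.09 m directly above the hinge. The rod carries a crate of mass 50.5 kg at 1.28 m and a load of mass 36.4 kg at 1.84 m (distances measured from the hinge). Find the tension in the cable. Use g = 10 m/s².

T ≈ 1850 N

Take moments about the hinge.
Beam weight: 38.3 × 10 = 383 N down at 1.13 m → arm 1.13 m, τ = 383 × 1.13 = 432.8 N·m clockwise.
Crate: 50.5 × 10 = 505 N down at 1.28 m → arm 1.28 m, τ = 505 × 1.28 = 646.4 N·m clockwise.
Load: 36.4 × 10 = 364 N down at 1.84 m → arm 1.84 m, τ = 364 × 1.84 = 669.8 N·m clockwise.
Total clockwise load moment = 1749 N·m.
The cable tension T acts at 1.92 m; only its component perpendicular to the rod, T sinθ, produces torque. sinθ = h/√(h²+d²) = 1.09/√(1.09²+1.92²) = 0.4937.
Balancing moments: T × 1.92 × 0.4937 = 1749, giving T = 1749 / 0.9479 = 1850 N.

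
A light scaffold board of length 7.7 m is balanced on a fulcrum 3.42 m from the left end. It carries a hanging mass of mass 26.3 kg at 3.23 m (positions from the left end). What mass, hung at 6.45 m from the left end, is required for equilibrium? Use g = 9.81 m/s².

Sum moments about the fulcrum (at 3.42 m from the left end) (the support reaction has zero arm there).
Hanging mass: 26.3 × 9.81 = 258 N down at 3.23 m → arm 0.19 m, τ = 258 × 0.19 = 49.02 N·m counterclockwise.
Net moment of known loads = 49.02 N·m counterclockwise.
An unknown mass m at 6.45 m has arm 3.03 m; its moment is m·g·3.03 clockwise.
Setting net torque to zero: m × 9.81 × 3.03 = 49.02 → m = 49.02 / (9.81 × 3.03) = 1.65 kg.

m ≈ 1.65 kg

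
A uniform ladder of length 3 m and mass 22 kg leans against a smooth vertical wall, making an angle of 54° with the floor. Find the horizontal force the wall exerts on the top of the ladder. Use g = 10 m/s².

About the foot of the ladder:
Ladder weight 22×10 = 220 N acts at 1.5 m along the ladder; its horizontal arm is 1.5·cos54° = 0.8817 m → τ = 194 N·m clockwise.
Wall normal N acts horizontally at the top; its moment arm is the height L sinθ = 3·sin54° = 2.427 m, counterclockwise.
Setting net torque to zero: N × 2.427 = 194 → N = 79.9 N.

N_wall ≈ 79.9 N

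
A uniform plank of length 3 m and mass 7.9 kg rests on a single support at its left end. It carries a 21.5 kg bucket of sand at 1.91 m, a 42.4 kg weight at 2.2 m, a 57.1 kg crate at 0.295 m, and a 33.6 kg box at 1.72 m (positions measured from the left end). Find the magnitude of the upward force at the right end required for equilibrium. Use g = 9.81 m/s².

Sum moments about the left end (the unknown pivot reaction has zero arm there).
Beam weight: 7.9 × 9.81 = 77.5 N down at 1.5 m → arm 1.5 m, τ = 77.5 × 1.5 = 116.2 N·m clockwise.
Bucket of sand: 21.5 × 9.81 = 210.9 N down at 1.91 m → arm 1.91 m, τ = 210.9 × 1.91 = 402.8 N·m clockwise.
Weight: 42.4 × 9.81 = 415.9 N down at 2.2 m → arm 2.2 m, τ = 415.9 × 2.2 = 915 N·m clockwise.
Crate: 57.1 × 9.81 = 560.2 N down at 0.295 m → arm 0.295 m, τ = 560.2 × 0.295 = 165.3 N·m clockwise.
Box: 33.6 × 9.81 = 329.6 N down at 1.72 m → arm 1.72 m, τ = 329.6 × 1.72 = 566.9 N·m clockwise.
Net moment of the loads = 2166 N·m clockwise.
The upward force F acts at the right end, arm 3 m, giving F × 3 counterclockwise.
Balancing moments: F × 3 = 2166, giving F = 2166 / 3 = 722 N.

F ≈ 722 N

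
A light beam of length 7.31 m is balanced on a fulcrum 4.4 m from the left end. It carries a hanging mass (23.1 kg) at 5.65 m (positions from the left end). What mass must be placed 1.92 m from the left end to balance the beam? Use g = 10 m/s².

m ≈ 11.6 kg

Take moments about the fulcrum (at 4.4 m from the left end).
Hanging mass: 23.1 × 10 = 231 N down at 5.65 m → arm 1.25 m, τ = 231 × 1.25 = 288.8 N·m clockwise.
Net moment of known loads = 288.8 N·m clockwise.
An unknown mass m at 1.92 m has arm 2.48 m; its moment is m·g·2.48 counterclockwise.
For rotational equilibrium, m × 10 × 2.48 = 288.8, so m = 288.8 / (10 × 2.48) = 11.6 kg.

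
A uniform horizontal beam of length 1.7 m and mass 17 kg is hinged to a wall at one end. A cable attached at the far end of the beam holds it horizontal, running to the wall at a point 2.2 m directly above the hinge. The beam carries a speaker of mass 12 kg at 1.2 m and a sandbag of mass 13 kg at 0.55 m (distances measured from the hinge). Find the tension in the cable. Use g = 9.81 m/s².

About the hinge:
Beam weight: 17 × 9.81 = 166.8 N down at 0.85 m → arm 0.85 m, τ = 166.8 × 0.85 = 141.8 N·m clockwise.
Speaker: 12 × 9.81 = 117.7 N down at 1.2 m → arm 1.2 m, τ = 117.7 × 1.2 = 141.2 N·m clockwise.
Sandbag: 13 × 9.81 = 127.5 N down at 0.55 m → arm 0.55 m, τ = 127.5 × 0.55 = 70.12 N·m clockwise.
Total clockwise load moment = 353.1 N·m.
The cable tension T acts at 1.7 m; only its component perpendicular to the beam, T sinθ, produces torque. sinθ = h/√(h²+d²) = 2.2/√(2.2²+1.7²) = 0.7913.
For rotational equilibrium, T × 1.7 × 0.7913 = 353.1, so T = 353.1 / 1.345 = 263 N.

T ≈ 263 N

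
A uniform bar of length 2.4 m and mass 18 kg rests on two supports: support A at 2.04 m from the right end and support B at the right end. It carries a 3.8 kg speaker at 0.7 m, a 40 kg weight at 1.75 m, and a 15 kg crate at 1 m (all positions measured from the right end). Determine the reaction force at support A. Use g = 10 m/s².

Sum moments about support B (its reaction then has zero moment arm).
Beam weight: 18 × 10 = 180 N down at 1.2 m → arm 1.2 m, τ = 180 × 1.2 = 216 N·m counterclockwise.
Speaker: 3.8 × 10 = 38 N down at 0.7 m → arm 0.7 m, τ = 38 × 0.7 = 26.6 N·m counterclockwise.
Weight: 40 × 10 = 400 N down at 1.75 m → arm 1.75 m, τ = 400 × 1.75 = 700 N·m counterclockwise.
Crate: 15 × 10 = 150 N down at 1 m → arm 1 m, τ = 150 × 1 = 150 N·m counterclockwise.
Net load moment about support B = 1093 N·m counterclockwise.
Reaction R at support A is upward at 2.04 m, arm 2.04 m → moment R × 2.04 clockwise.
Setting net torque to zero: R × 2.04 = 1093 → R = 536 N.

R_A ≈ 536 N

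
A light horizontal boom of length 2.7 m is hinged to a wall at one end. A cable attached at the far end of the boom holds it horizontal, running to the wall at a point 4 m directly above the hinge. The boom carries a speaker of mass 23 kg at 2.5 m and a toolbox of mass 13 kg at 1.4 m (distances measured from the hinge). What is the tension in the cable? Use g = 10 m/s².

Choose the hinge as the axis so the unknown hinge reaction has zero arm there.
Speaker: 23 × 10 = 230 N down at 2.5 m → arm 2.5 m, τ = 230 × 2.5 = 575 N·m clockwise.
Toolbox: 13 × 10 = 130 N down at 1.4 m → arm 1.4 m, τ = 130 × 1.4 = 182 N·m clockwise.
Total clockwise load moment = 757 N·m.
The cable tension T acts at 2.7 m; only its component perpendicular to the boom, T sinθ, produces torque. sinθ = h/√(h²+d²) = 4/√(4²+2.7²) = 0.8288.
For rotational equilibrium, T × 2.7 × 0.8288 = 757, so T = 757 / 2.238 = 338 N.

T ≈ 338 N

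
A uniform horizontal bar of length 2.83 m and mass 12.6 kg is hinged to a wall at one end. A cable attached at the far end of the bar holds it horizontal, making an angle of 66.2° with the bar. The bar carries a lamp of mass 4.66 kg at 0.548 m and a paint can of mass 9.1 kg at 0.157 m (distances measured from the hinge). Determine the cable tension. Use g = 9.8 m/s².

About the hinge:
Beam weight: 12.6 × 9.8 = 123.5 N down at 1.415 m → arm 1.415 m, τ = 123.5 × 1.415 = 174.8 N·m clockwise.
Lamp: 4.66 × 9.8 = 45.67 N down at 0.548 m → arm 0.548 m, τ = 45.67 × 0.548 = 25.03 N·m clockwise.
Paint can: 9.1 × 9.8 = 89.18 N down at 0.157 m → arm 0.157 m, τ = 89.18 × 0.157 = 14 N·m clockwise.
Total clockwise load moment = 213.8 N·m.
The cable tension T acts at 2.83 m; only its component perpendicular to the bar, T sinθ, produces torque. sin 66.2° = 0.915.
For rotational equilibrium, T × 2.83 × 0.915 = 213.8, so T = 213.8 / 2.589 = 82.6 N.

T ≈ 82.6 N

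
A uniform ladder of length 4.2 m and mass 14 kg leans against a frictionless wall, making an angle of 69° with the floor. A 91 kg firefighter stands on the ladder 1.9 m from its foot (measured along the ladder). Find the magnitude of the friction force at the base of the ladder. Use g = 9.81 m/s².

About the foot of the ladder:
Ladder weight 14×9.81 = 137.3 N acts at 2.1 m along the ladder; its horizontal arm is 2.1·cos69° = 0.7526 m → τ = 103.3 N·m clockwise.
Firefighter: 91×9.81 = 892.7 N at 1.9 m → arm 0.6809 m → τ = 607.8 N·m clockwise.
Wall normal N acts horizontally at the top; its moment arm is the height L sinθ = 4.2·sin69° = 3.921 m, counterclockwise.
Στ = 0 ⇒ N × 3.921 = 711.1 ⇒ N = 181 N.
ΣFx = 0: friction at the foot balances the wall's push, so f = N_wall = 181 N.

f ≈ 181 N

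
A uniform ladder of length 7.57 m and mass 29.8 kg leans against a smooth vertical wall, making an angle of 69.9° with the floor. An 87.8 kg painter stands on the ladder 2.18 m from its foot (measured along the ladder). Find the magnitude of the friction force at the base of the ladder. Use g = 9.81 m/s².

Choose the foot of the ladder as the axis so the floor normal and friction both act there and drop out.
Ladder weight 29.8×9.81 = 292.3 N acts at 3.785 m along the ladder; its horizontal arm is 3.785·cos69.9° = 1.301 m → τ = 380.3 N·m clockwise.
Painter: 87.8×9.81 = 861.3 N at 2.18 m → arm 0.7492 m → τ = 645.3 N·m clockwise.
Wall normal N acts horizontally at the top; its moment arm is the height L sinθ = 7.57·sin69.9° = 7.109 m, counterclockwise.
Setting net torque to zero: N × 7.109 = 1026 → N = 144 N.
ΣFx = 0: friction at the foot balances the wall's push, so f = N_wall = 144 N.

f ≈ 144 N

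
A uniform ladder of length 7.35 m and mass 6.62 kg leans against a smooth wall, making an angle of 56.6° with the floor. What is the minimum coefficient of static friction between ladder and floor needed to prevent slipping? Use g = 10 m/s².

Sum moments about the foot of the ladder (the floor normal and friction both act there and drop out).
Ladder weight 6.62×10 = 66.2 N acts at 3.675 m along the ladder; its horizontal arm is 3.675·cos56.6° = 2.023 m → τ = 133.9 N·m clockwise.
Wall normal N acts horizontally at the top; its moment arm is the height L sinθ = 7.35·sin56.6° = 6.136 m, counterclockwise.
For rotational equilibrium, N × 6.136 = 133.9, so N = 21.82 N.
ΣFx = 0 ⇒ f = N_wall = 21.82 N. ΣFy = 0 ⇒ N_floor = 66.2 N.
μ_min = f / N_floor = 21.82 / 66.2 = 0.33.

μ_min ≈ 0.33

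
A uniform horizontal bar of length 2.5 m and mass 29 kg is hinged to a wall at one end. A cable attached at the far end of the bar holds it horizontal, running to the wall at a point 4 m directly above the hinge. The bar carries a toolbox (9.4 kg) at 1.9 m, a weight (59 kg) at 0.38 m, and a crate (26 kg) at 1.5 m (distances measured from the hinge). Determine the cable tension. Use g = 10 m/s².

Take moments about the hinge.
Beam weight: 29 × 10 = 290 N down at 1.25 m → arm 1.25 m, τ = 290 × 1.25 = 362.5 N·m clockwise.
Toolbox: 9.4 × 10 = 94 N down at 1.9 m → arm 1.9 m, τ = 94 × 1.9 = 178.6 N·m clockwise.
Weight: 59 × 10 = 590 N down at 0.38 m → arm 0.38 m, τ = 590 × 0.38 = 224.2 N·m clockwise.
Crate: 26 × 10 = 260 N down at 1.5 m → arm 1.5 m, τ = 260 × 1.5 = 390 N·m clockwise.
Total clockwise load moment = 1155 N·m.
The cable tension T acts at 2.5 m; only its component perpendicular to the bar, T sinθ, produces torque. sinθ = h/√(h²+d²) = 4/√(4²+2.5²) = 0.848.
For rotational equilibrium, T × 2.5 × 0.848 = 1155, so T = 1155 / 2.12 = 545 N.

T ≈ 545 N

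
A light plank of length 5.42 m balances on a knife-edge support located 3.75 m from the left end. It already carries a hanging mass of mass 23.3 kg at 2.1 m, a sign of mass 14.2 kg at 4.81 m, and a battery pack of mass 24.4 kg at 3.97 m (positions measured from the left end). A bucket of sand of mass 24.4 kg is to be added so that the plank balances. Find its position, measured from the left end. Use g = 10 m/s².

Taking torques about the knife-edge support (at 3.75 m from the left end):
Hanging mass: 23.3 × 10 = 233 N down at 2.1 m → arm 1.65 m, τ = 233 × 1.65 = 384.4 N·m counterclockwise.
Sign: 14.2 × 10 = 142 N down at 4.81 m → arm 1.06 m, τ = 142 × 1.06 = 150.5 N·m clockwise.
Battery pack: 24.4 × 10 = 244 N down at 3.97 m → arm 0.22 m, τ = 244 × 0.22 = 53.68 N·m clockwise.
Net moment of existing loads = 180.2 N·m counterclockwise.
The bucket of sand weighs 24.4 × 10 = 244 N and must supply an equal clockwise moment, so its lever arm about the knife-edge support is 180.2 / 244 = 0.739 m.
That puts it at 3.75 + 0.739 = 4.49 m from the left end.

x ≈ 4.49 m from the left end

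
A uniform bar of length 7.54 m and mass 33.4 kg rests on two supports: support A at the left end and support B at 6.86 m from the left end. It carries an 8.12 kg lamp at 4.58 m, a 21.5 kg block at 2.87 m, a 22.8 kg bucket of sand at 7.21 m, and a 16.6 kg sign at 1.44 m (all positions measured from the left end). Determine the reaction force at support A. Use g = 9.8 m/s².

Take moments about support B.
Beam weight: 33.4 × 9.8 = 327.3 N down at 3.77 m → arm 3.09 m, τ = 327.3 × 3.09 = 1011 N·m counterclockwise.
Lamp: 8.12 × 9.8 = 79.58 N down at 4.58 m → arm 2.28 m, τ = 79.58 × 2.28 = 181.4 N·m counterclockwise.
Block: 21.5 × 9.8 = 210.7 N down at 2.87 m → arm 3.99 m, τ = 210.7 × 3.99 = 840.7 N·m counterclockwise.
Bucket of sand: 22.8 × 9.8 = 223.4 N down at 7.21 m → arm 0.35 m, τ = 223.4 × 0.35 = 78.19 N·m clockwise.
Sign: 16.6 × 9.8 = 162.7 N down at 1.44 m → arm 5.42 m, τ = 162.7 × 5.42 = 881.8 N·m counterclockwise.
Net load moment about support B = 2837 N·m counterclockwise.
Reaction R at support A is upward at 0 m, arm 6.86 m → moment R × 6.86 clockwise.
Balancing moments: R × 6.86 = 2837, giving R = 414 N.

R_A ≈ 414 N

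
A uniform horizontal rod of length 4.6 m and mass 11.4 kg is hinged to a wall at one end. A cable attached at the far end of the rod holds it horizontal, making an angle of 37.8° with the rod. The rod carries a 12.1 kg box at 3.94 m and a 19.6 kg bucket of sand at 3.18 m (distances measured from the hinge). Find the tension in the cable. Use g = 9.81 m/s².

About the hinge:
Beam weight: 11.4 × 9.81 = 111.8 N down at 2.3 m → arm 2.3 m, τ = 111.8 × 2.3 = 257.1 N·m clockwise.
Box: 12.1 × 9.81 = 118.7 N down at 3.94 m → arm 3.94 m, τ = 118.7 × 3.94 = 467.7 N·m clockwise.
Bucket of sand: 19.6 × 9.81 = 192.3 N down at 3.18 m → arm 3.18 m, τ = 192.3 × 3.18 = 611.5 N·m clockwise.
Total clockwise load moment = 1336 N·m.
The cable tension T acts at 4.6 m; only its component perpendicular to the rod, T sinθ, produces torque. sin 37.8° = 0.6129.
For rotational equilibrium, T × 4.6 × 0.6129 = 1336, so T = 1336 / 2.819 = 474 N.

T ≈ 474 N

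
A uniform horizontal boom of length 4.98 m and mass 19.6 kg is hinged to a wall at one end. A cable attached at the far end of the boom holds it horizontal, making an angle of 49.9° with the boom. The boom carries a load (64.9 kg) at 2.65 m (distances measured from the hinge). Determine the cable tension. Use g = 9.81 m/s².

Take moments about the hinge.
Beam weight: 19.6 × 9.81 = 192.3 N down at 2.49 m → arm 2.49 m, τ = 192.3 × 2.49 = 478.8 N·m clockwise.
Load: 64.9 × 9.81 = 636.7 N down at 2.65 m → arm 2.65 m, τ = 636.7 × 2.65 = 1687 N·m clockwise.
Total clockwise load moment = 2166 N·m.
The cable tension T acts at 4.98 m; only its component perpendicular to the boom, T sinθ, produces torque. sin 49.9° = 0.7649.
Balancing moments: T × 4.98 × 0.7649 = 2166, giving T = 2166 / 3.809 = 569 N.

T ≈ 569 N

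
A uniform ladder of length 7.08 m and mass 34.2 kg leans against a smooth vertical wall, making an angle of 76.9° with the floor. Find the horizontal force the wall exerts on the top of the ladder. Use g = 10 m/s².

Taking torques about the foot of the ladder:
Ladder weight 34.2×10 = 342 N acts at 3.54 m along the ladder; its horizontal arm is 3.54·cos76.9° = 0.8023 m → τ = 274.4 N·m clockwise.
Wall normal N acts horizontally at the top; its moment arm is the height L sinθ = 7.08·sin76.9° = 6.896 m, counterclockwise.
Στ = 0 ⇒ N × 6.896 = 274.4 ⇒ N = 39.8 N.

N_wall ≈ 39.8 N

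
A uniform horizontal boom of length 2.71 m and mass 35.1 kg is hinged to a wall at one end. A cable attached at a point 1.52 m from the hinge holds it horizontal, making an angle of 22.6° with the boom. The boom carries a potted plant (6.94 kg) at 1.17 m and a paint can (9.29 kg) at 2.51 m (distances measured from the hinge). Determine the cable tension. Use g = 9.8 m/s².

Choose the hinge as the axis so the unknown hinge reaction has zero arm there.
Beam weight: 35.1 × 9.8 = 344 N down at 1.355 m → arm 1.355 m, τ = 344 × 1.355 = 466.1 N·m clockwise.
Potted plant: 6.94 × 9.8 = 68.01 N down at 1.17 m → arm 1.17 m, τ = 68.01 × 1.17 = 79.57 N·m clockwise.
Paint can: 9.29 × 9.8 = 91.04 N down at 2.51 m → arm 2.51 m, τ = 91.04 × 2.51 = 228.5 N·m clockwise.
Total clockwise load moment = 774.2 N·m.
The cable tension T acts at 1.52 m; only its component perpendicular to the boom, T sinθ, produces torque. sin 22.6° = 0.3843.
Στ = 0 ⇒ T × 1.52 × 0.3843 = 774.2 ⇒ T = 774.2 / 0.5841 = 1330 N.

T ≈ 1330 N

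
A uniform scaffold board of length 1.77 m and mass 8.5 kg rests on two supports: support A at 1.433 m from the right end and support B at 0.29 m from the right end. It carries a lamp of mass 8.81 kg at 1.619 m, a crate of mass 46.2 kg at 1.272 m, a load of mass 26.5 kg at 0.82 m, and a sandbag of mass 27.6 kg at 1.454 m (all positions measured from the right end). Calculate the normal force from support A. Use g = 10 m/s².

About support B:
Beam weight: 8.5 × 10 = 85 N down at 0.885 m → arm 0.595 m, τ = 85 × 0.595 = 50.57 N·m counterclockwise.
Lamp: 8.81 × 10 = 88.1 N down at 1.619 m → arm 1.329 m, τ = 88.1 × 1.329 = 117.1 N·m counterclockwise.
Crate: 46.2 × 10 = 462 N down at 1.272 m → arm 0.982 m, τ = 462 × 0.982 = 453.7 N·m counterclockwise.
Load: 26.5 × 10 = 265 N down at 0.82 m → arm 0.53 m, τ = 265 × 0.53 = 140.5 N·m counterclockwise.
Sandbag: 27.6 × 10 = 276 N down at 1.454 m → arm 1.164 m, τ = 276 × 1.164 = 321.3 N·m counterclockwise.
Net load moment about support B = 1083 N·m counterclockwise.
Reaction R at support A is upward at 1.433 m, arm 1.143 m → moment R × 1.143 clockwise.
For rotational equilibrium, R × 1.143 = 1083, so R = 948 N.

R_A ≈ 948 N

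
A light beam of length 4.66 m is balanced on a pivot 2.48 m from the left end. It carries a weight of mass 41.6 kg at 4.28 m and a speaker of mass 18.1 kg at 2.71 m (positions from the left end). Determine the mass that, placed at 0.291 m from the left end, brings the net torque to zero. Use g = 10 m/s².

Taking torques about the pivot (at 2.48 m from the left end):
Weight: 41.6 × 10 = 416 N down at 4.28 m → arm 1.8 m, τ = 416 × 1.8 = 748.8 N·m clockwise.
Speaker: 18.1 × 10 = 181 N down at 2.71 m → arm 0.23 m, τ = 181 × 0.23 = 41.63 N·m clockwise.
Net moment of known loads = 790.4 N·m clockwise.
An unknown mass m at 0.291 m has arm 2.189 m; its moment is m·g·2.189 counterclockwise.
Setting net torque to zero: m × 10 × 2.189 = 790.4 → m = 790.4 / (10 × 2.189) = 36.1 kg.

m ≈ 36.1 kg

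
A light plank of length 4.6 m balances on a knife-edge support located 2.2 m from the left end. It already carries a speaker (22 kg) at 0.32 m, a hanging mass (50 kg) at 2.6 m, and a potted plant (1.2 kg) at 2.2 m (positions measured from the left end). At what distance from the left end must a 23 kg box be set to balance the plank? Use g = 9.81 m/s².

x ≈ 3.13 m from the left end

Take moments about the knife-edge support (at 2.2 m from the left end).
Speaker: 22 × 9.81 = 215.8 N down at 0.32 m → arm 1.88 m, τ = 215.8 × 1.88 = 405.7 N·m counterclockwise.
Hanging mass: 50 × 9.81 = 490.5 N down at 2.6 m → arm 0.4 m, τ = 490.5 × 0.4 = 196.2 N·m clockwise.
Potted plant: acts at the knife-edge support, moment arm 0 → no torque.
Net moment of existing loads = 209.5 N·m counterclockwise.
The box weighs 23 × 9.81 = 225.6 N and must supply an equal clockwise moment, so its lever arm about the knife-edge support is 209.5 / 225.6 = 0.929 m.
That puts it at 2.2 + 0.929 = 3.13 m from the left end.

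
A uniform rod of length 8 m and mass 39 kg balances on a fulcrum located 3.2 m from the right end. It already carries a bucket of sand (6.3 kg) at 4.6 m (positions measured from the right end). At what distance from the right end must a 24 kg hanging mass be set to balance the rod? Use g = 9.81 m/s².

x ≈ 1.53 m from the right end

About the fulcrum (at 3.2 m from the right end):
Beam weight: 39 × 9.81 = 382.6 N down at 4 m → arm 0.8 m, τ = 382.6 × 0.8 = 306.1 N·m counterclockwise.
Bucket of sand: 6.3 × 9.81 = 61.8 N down at 4.6 m → arm 1.4 m, τ = 61.8 × 1.4 = 86.52 N·m counterclockwise.
Net moment of existing loads = 392.6 N·m counterclockwise.
The hanging mass weighs 24 × 9.81 = 235.4 N and must supply an equal clockwise moment, so its lever arm about the fulcrum is 392.6 / 235.4 = 1.67 m.
That puts it at 3.2 − 1.67 = 1.53 m from the right end.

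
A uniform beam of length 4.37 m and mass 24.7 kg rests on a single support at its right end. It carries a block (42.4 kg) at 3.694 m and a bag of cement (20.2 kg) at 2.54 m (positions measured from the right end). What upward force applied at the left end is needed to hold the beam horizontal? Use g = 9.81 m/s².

About the right end:
Beam weight: 24.7 × 9.81 = 242.3 N down at 2.185 m → arm 2.185 m, τ = 242.3 × 2.185 = 529.4 N·m counterclockwise.
Block: 42.4 × 9.81 = 415.9 N down at 3.694 m → arm 3.694 m, τ = 415.9 × 3.694 = 1536 N·m counterclockwise.
Bag of cement: 20.2 × 9.81 = 198.2 N down at 2.54 m → arm 2.54 m, τ = 198.2 × 2.54 = 503.4 N·m counterclockwise.
Net moment of the loads = 2569 N·m counterclockwise.
The upward force F acts at the left end, arm 4.37 m, giving F × 4.37 clockwise.
Στ = 0 ⇒ F × 4.37 = 2569 ⇒ F = 2569 / 4.37 = 588 N.

F ≈ 588 N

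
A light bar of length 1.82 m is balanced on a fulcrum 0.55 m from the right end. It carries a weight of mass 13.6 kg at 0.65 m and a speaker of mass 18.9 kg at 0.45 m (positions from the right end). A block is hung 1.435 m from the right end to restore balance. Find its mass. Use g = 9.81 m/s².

m ≈ 0.599 kg

About the fulcrum (at 0.55 m from the right end):
Weight: 13.6 × 9.81 = 133.4 N down at 0.65 m → arm 0.1 m, τ = 133.4 × 0.1 = 13.34 N·m counterclockwise.
Speaker: 18.9 × 9.81 = 185.4 N down at 0.45 m → arm 0.1 m, τ = 185.4 × 0.1 = 18.54 N·m clockwise.
Net moment of known loads = 5.2 N·m clockwise.
An unknown mass m at 1.435 m has arm 0.885 m; its moment is m·g·0.885 counterclockwise.
For rotational equilibrium, m × 9.81 × 0.885 = 5.2, so m = 5.2 / (9.81 × 0.885) = 0.599 kg.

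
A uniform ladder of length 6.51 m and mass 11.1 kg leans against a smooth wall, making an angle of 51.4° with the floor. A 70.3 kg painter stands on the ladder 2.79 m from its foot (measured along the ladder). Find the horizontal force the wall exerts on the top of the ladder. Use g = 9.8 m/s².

N_wall ≈ 279 N

Sum moments about the foot of the ladder (the floor normal and friction both act there and drop out).
Ladder weight 11.1×9.8 = 108.8 N acts at 3.255 m along the ladder; its horizontal arm is 3.255·cos51.4° = 2.031 m → τ = 221 N·m clockwise.
Painter: 70.3×9.8 = 688.9 N at 2.79 m → arm 1.741 m → τ = 1199 N·m clockwise.
Wall normal N acts horizontally at the top; its moment arm is the height L sinθ = 6.51·sin51.4° = 5.088 m, counterclockwise.
Στ = 0 ⇒ N × 5.088 = 1420 ⇒ N = 279 N.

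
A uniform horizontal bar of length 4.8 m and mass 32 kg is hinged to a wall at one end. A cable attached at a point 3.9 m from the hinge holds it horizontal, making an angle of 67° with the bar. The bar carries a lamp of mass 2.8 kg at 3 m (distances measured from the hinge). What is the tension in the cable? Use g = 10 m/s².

Choose the hinge as the axis so the unknown hinge reaction has zero arm there.
Beam weight: 32 × 10 = 320 N down at 2.4 m → arm 2.4 m, τ = 320 × 2.4 = 768 N·m clockwise.
Lamp: 2.8 × 10 = 28 N down at 3 m → arm 3 m, τ = 28 × 3 = 84 N·m clockwise.
Total clockwise load moment = 852 N·m.
The cable tension T acts at 3.9 m; only its component perpendicular to the bar, T sinθ, produces torque. sin 67° = 0.9205.
Στ = 0 ⇒ T × 3.9 × 0.9205 = 852 ⇒ T = 852 / 3.59 = 237 N.

T ≈ 237 N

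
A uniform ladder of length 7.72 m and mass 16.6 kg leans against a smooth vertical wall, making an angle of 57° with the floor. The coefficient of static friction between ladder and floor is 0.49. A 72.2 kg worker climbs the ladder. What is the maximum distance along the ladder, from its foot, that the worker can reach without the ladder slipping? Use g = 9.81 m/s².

Taking torques about the foot of the ladder:
Ladder weight 16.6×9.81 = 162.8 N acts at 3.86 m along the ladder; its horizontal arm is 3.86·cos57° = 2.102 m → τ = 342.2 N·m clockwise.
Worker weight 72.2×9.81 = 708.3 N at distance d → arm d·cos57° → τ = 708.3·d·0.5446 clockwise.
Wall normal N at the top has arm L sinθ = 6.475 m counterclockwise, so Στ = 0 gives N·6.475 = 342.2 + 385.7·d.
ΣFy = 0 ⇒ N_floor = 871.1 N, so the maximum friction is μ_s·N_floor = 0.49×871.1 = 426.8 N. ΣFx = 0 ⇒ N_wall = f, so at the slipping point N = 426.8 N.
Substituting: 426.8×6.475 = 342.2 + 385.7·d ⇒ d = (2764 − 342.2) / 385.7 = 6.28 m.

d ≈ 6.28 m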